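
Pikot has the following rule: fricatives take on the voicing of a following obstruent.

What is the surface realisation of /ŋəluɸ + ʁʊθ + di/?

/ɸ/ is a voiceless bilabial fricative. The following trigger /ʁ/ is voiced, so /ɸ/ must become voiced as well.
A voiced bilabial fricative is [β], so the surface segment is [β].
At the second juncture, /θ/ likewise becomes [ð] adjacent to /d/.

[ŋəluβʁʊðdi]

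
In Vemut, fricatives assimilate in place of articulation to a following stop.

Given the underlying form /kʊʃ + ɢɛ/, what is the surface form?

[kʊχɢɛ]

The rule targets /ʃ/ (voiceless postalveolar fricative), which sits before the trigger /ɢ/ (uvular).
Changing only its place to uvular gives [χ] — the voiceless uvular fricative.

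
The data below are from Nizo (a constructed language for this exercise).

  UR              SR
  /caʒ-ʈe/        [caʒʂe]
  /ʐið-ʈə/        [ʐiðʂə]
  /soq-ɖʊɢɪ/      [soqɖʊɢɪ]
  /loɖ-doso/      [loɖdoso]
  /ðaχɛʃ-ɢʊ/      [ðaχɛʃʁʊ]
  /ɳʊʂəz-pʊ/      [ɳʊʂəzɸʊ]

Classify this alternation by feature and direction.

The segment that alternates is /ʈ/, which surfaces as [ʂ] when adjacent to /ʒ/.
The change stop → fricative matches the manner of the preceding /ʒ/, identifying this as manner assimilation.
Place and voice are unchanged, so the assimilation is partial, not total.
Checking the remaining alternations: /ʈ/ → [ʂ] after /ð/ (stop → fricative, matching a fricative); /ɢ/ → [ʁ] after /ʃ/ (stop → fricative, matching a fricative); /p/ → [ɸ] after /z/ (stop → fricative, matching a fricative) — only manner changes, and always toward the preceding segment.
No alternation appears in [soqɖʊɢɪ], [loɖdoso]: there the adjacent consonants already agree in manner (/ɖ/ and /q/ are both stops; /d/ and /ɖ/ are both stops), so these forms are consistent with the same rule.
The trigger is the preceding segment, so the direction is progressive (perseverative).

progressive manner assimilation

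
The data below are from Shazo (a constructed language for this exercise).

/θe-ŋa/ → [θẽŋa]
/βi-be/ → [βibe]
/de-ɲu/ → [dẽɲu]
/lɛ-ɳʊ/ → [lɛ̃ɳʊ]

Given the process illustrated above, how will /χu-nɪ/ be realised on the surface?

[χũnɪ]

The data show regressive nasality assimilation (vowel nasalisation): /e/ → [ẽ] before /ŋ/; /e/ → [ẽ] before /ɲ/; /ɛ/ → [ɛ̃] before /ɳ/ — a vowel is nasalised by an immediately following nasal consonant.
No change occurs in [βibe] because the vowel at the boundary is adjacent to an oral consonant, not a nasal (/i/ next to /b/).
The vowel /u/ is adjacent to the following nasal /n/, so it acquires [+nasal] and surfaces as [ũ].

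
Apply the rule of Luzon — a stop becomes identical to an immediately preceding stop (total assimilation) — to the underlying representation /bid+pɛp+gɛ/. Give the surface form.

/p/ is the segment targeted by the rule; it sits immediately after /d/, so it assimilates completely and surfaces as [d].
At the second juncture, /g/ likewise becomes [p] adjacent to /p/.

[biddɛppɛ]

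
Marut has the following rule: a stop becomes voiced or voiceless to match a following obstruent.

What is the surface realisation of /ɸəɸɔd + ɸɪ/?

[ɸəɸɔtɸɪ]

The rule targets /d/ (voiced alveolar stop), which sits before the trigger /ɸ/ (voiceless).
A voiceless alveolar stop is [t], so the surface segment is [t].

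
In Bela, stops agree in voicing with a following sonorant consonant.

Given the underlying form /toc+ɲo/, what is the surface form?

[toɟɲo]

The rule targets /c/ (voiceless palatal stop), which sits before the trigger /ɲ/ (voiced).
Changing only its voicing to voiced gives [ɟ] — the voiced palatal stop.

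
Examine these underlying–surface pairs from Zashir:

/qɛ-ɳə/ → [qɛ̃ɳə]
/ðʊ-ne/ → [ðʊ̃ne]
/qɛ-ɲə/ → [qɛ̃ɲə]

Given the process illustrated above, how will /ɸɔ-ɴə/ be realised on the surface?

[ɸɔ̃ɴə]

The data show regressive nasality assimilation (vowel nasalisation): /ɛ/ → [ɛ̃] before /ɳ/; /ʊ/ → [ʊ̃] before /n/; /ɛ/ → [ɛ̃] before /ɲ/ — a vowel is nasalised by an immediately following nasal consonant.
The vowel /ɔ/ is adjacent to the following nasal /ɴ/, so it acquires [+nasal] and surfaces as [ɔ̃].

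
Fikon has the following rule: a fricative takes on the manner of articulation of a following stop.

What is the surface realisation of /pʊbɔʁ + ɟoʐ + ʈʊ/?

[pʊbɔɢɟoɖʈʊ]

/ʁ/ is a voiced uvular fricative. The following trigger /ɟ/ is a stop, so /ʁ/ must become a stop as well.
A voiced uvular stop is [ɢ], so the surface segment is [ɢ].
At the second juncture, /ʐ/ likewise becomes [ɖ] adjacent to /ʈ/.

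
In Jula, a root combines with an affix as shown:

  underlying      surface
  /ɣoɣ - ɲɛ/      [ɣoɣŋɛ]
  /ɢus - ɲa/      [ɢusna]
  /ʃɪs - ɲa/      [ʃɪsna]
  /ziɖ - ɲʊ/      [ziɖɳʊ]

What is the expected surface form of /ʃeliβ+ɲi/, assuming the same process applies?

The data show progressive place assimilation: /ɲ/ → [ŋ] after /ɣ/; /ɲ/ → [n] after /s/; /ɲ/ → [ɳ] after /ɖ/. In each pair only place changes, matching the preceding consonant, while manner and voice stay constant.
The rule targets /ɲ/ (voiced palatal nasal), which sits after the trigger /β/ (bilabial).
Changing only its place to bilabial gives [m] — the voiced bilabial nasal.

[ʃeliβmi]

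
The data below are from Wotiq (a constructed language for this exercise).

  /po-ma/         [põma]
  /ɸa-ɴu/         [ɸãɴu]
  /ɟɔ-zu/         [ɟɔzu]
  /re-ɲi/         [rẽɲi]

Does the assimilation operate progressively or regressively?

The vowel /o/ surfaces as nasalised [õ] next to the following nasal /m/ — it has acquired the [+nasal] feature of its neighbour.
The other forms show the same pattern: /a/ → [ã] before /ɴ/; /e/ → [ẽ] before /ɲ/ — each time a vowel is nasalised next to a following nasal.
No change occurs in [ɟɔzu] because the vowel at the boundary is adjacent to an oral consonant, not a nasal (/ɔ/ next to /z/).
Because the conditioning nasal is to the right of the vowel that changes, the process is regressive (anticipatory).

regressive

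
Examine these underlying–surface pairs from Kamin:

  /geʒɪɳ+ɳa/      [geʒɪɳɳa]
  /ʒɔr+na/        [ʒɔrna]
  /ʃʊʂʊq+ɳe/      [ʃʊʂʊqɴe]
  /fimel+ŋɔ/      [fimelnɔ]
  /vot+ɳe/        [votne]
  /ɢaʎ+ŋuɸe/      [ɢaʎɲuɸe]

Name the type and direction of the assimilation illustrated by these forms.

progressive place assimilation

The segment that alternates is /ɳ/, which surfaces as [ɴ] when adjacent to /q/.
/ɳ/ is retroflex while /q/ is uvular; the output [ɴ] is uvular, matching the trigger — so the feature that spreads is place.
Manner and voice are unchanged, so the assimilation is partial, not total.
The other alternating forms pattern the same way: /ŋ/ → [n] after /l/ (velar → alveolar, matching alveolar); /ɳ/ → [n] after /t/ (retroflex → alveolar, matching alveolar); /ŋ/ → [ɲ] after /ʎ/ (velar → palatal, matching palatal) — only place changes, and always toward the preceding segment.
No alternation appears in [geʒɪɳɳa], [ʒɔrna]: there the adjacent consonants already agree in place (/ɳ/ and /ɳ/ are both retroflex; /n/ and /r/ are both alveolar), so these forms are consistent with the same rule.
The trigger is the preceding segment, so the direction is progressive (perseverative).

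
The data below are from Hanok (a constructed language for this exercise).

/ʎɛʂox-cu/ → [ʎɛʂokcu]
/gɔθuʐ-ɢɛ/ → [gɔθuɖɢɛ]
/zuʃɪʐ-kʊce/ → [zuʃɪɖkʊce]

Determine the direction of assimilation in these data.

Comparing underlying and surface forms, /x/ → [k] is the alternation; the neighbouring /c/ is constant.
The change fricative → stop matches the manner of the following /c/, identifying this as manner assimilation.
The same holds elsewhere in the data: /ʐ/ → [ɖ] before /ɢ/ (fricative → stop, matching a stop); /ʐ/ → [ɖ] before /k/ (fricative → stop, matching a stop) — only manner changes, and always toward the following segment.
The trigger is the following segment, so the direction is regressive (anticipatory).

regressive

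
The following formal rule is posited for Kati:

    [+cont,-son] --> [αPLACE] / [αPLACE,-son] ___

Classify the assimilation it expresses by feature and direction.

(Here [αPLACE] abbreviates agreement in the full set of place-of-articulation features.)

The rule copies the place features (abbreviated [PLACE]) from the environment onto the target, so the assimilating feature is place.
Since the environment is written before the underscore, the trigger precedes the target; the direction is progressive.

progressive place assimilation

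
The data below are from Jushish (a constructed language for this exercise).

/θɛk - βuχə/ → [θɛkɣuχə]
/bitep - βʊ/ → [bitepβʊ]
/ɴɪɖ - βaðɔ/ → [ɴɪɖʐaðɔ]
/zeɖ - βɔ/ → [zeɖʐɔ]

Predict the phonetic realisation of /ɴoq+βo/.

[ɴoqʁo]

The data show progressive place assimilation: /β/ → [ɣ] after /k/; /β/ → [ʐ] after /ɖ/. In each pair only place changes, matching the preceding consonant, while manner and voice stay constant.
Nothing changes in [bitepβʊ]: there the adjacent consonants already agree in place (/β/ and /p/ are both bilabial), so this form is consistent with the same rule.
/β/ is a voiced bilabial fricative. The preceding trigger /q/ is uvular, so /β/ must become uvular as well.
Changing only its place to uvular gives [ʁ] — the voiced uvular fricative.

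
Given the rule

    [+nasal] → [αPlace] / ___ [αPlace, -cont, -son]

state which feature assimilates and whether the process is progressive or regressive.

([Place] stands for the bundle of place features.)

The rule copies the place features (abbreviated [Place]) from the environment onto the target, so the assimilating feature is place.
Since the environment is written after the underscore, the trigger follows the target; the direction is regressive.

regressive place assimilation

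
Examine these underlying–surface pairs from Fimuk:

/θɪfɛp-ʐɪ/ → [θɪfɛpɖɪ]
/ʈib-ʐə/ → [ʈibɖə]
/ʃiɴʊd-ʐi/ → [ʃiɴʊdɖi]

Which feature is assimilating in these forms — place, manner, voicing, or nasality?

The segment that alternates is /ʐ/, which surfaces as [ɖ] when adjacent to /p/.
The change fricative → stop matches the manner of the preceding /p/, identifying this as manner assimilation.
Checking the remaining alternations: /ʐ/ → [ɖ] after /b/ (fricative → stop, matching a stop); /ʐ/ → [ɖ] after /d/ (fricative → stop, matching a stop) — only manner changes, and always toward the preceding segment.

manner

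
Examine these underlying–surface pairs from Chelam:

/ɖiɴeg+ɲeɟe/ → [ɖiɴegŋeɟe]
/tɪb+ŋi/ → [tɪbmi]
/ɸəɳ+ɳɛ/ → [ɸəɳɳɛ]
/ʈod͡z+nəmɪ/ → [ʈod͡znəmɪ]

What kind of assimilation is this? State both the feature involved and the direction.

progressive place assimilation

The segment that alternates is /ɲ/, which surfaces as [ŋ] when adjacent to /g/.
/ɲ/ is palatal while /g/ is velar; the output [ŋ] is velar, matching the trigger — so the feature that spreads is place.
Manner and voice are unchanged, so the assimilation is partial, not total.
Checking the remaining alternation: /ŋ/ → [m] after /b/ (velar → bilabial, matching bilabial) — only place changes, and always toward the preceding segment.
No alternation appears in [ɸəɳɳɛ], [ʈod͡znəmɪ]: there the adjacent consonants already agree in place (/ɳ/ and /ɳ/ are both retroflex; /n/ and /d͡z/ are both alveolar), so these forms are consistent with the same rule.
The trigger is the preceding segment, so the direction is progressive (perseverative).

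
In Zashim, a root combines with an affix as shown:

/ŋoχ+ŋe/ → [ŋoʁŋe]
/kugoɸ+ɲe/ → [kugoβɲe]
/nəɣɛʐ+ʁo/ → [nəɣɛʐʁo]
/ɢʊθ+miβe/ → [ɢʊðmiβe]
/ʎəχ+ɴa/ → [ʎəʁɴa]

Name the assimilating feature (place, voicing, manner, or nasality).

voicing

Comparing underlying and surface forms, /χ/ → [ʁ] is the alternation; the neighbouring /ŋ/ is constant.
/χ/ is voiceless while /ŋ/ is voiced; the output [ʁ] is voiced, matching the trigger — so the feature that spreads is voicing.
The same holds elsewhere in the data: /ɸ/ → [β] before /ɲ/ (voiceless → voiced, matching voiced); /θ/ → [ð] before /m/ (voiceless → voiced, matching voiced); /χ/ → [ʁ] before /ɴ/ (voiceless → voiced, matching voiced) — only voicing changes, and always toward the following segment.
Nothing changes in [nəɣɛʐʁo]: there the adjacent consonants already agree in voicing (/ʐ/ and /ʁ/ are both voiced), so this form is consistent with the same rule.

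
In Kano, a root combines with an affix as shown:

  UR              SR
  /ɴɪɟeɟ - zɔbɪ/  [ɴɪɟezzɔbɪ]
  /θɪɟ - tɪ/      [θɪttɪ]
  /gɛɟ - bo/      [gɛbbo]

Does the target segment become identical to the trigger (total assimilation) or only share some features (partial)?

Underlying /ɟ/ is realised as [z] next to /z/; /z/ itself does not change.
The output [z] is identical to the trigger /z/ — every feature (place, manner, voicing) has been copied — so this is total assimilation.
The remaining alternations confirm this: /ɟ/ → [t] before /t/; /ɟ/ → [b] before /b/ — in each case the output is a copy of the following consonant.

total assimilation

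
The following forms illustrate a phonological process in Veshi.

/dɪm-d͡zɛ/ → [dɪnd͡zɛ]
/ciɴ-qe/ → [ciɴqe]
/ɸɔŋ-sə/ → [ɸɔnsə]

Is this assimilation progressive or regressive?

Underlying /m/ is realised as [n] next to /d͡z/; /d͡z/ itself does not change.
/m/ is bilabial while /d͡z/ is alveolar; the output [n] is alveolar, matching the trigger — so the feature that spreads is place.
The other alternating form patterns the same way: /ŋ/ → [n] before /s/ (velar → alveolar, matching alveolar) — only place changes, and always toward the following segment.
Nothing changes in [ciɴqe]: there the adjacent consonants already agree in place (/ɴ/ and /q/ are both uvular), so this form is consistent with the same rule.
Since the segment that changes precedes the conditioning segment, the assimilation is regressive.

regressive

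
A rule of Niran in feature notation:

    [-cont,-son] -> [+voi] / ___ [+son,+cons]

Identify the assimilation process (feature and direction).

regressive voicing assimilation

The target ([-cont,-son], stops) acquires [+voi] next to a sonorant consonant ([+son,+cons]) — it takes on the voicing of its neighbour, so the feature that spreads is voicing.
The conditioning segment sits to the right of the focus bar, meaning the trigger follows the segment that changes — regressive assimilation.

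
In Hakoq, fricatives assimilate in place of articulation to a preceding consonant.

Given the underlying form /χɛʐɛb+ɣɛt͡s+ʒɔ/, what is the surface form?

[χɛʐɛbβɛt͡szɔ]

/ɣ/ is a voiced velar fricative. The preceding trigger /b/ is bilabial, so /ɣ/ must become bilabial as well.
The voiced bilabial fricative is [β], so /ɣ/ → [β].
The same rule applies at the second boundary: /ʒ/ → [z] next to /t͡s/.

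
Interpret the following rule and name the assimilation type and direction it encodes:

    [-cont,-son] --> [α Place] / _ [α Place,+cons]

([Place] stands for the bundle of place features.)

The shared variable α links the value of the place features (abbreviated [Place]) on the target to the same value on the neighbouring segment, so place is the feature that assimilates.
Since the environment is written after the underscore, the trigger follows the target; the direction is regressive.

regressive place assimilation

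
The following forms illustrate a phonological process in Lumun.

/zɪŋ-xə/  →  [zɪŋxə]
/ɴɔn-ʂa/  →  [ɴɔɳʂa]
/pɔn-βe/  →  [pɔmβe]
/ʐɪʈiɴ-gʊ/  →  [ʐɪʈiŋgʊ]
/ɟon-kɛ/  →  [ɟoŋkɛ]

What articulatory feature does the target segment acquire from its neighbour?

The segment that alternates is /n/, which surfaces as [ɳ] when adjacent to /ʂ/.
/n/ is alveolar while /ʂ/ is retroflex; the output [ɳ] is retroflex, matching the trigger — so the feature that spreads is place.
The same holds elsewhere in the data: /n/ → [m] before /β/ (alveolar → bilabial, matching bilabial); /ɴ/ → [ŋ] before /g/ (uvular → velar, matching velar); /n/ → [ŋ] before /k/ (alveolar → velar, matching velar) — only place changes, and always toward the following segment.
No alternation appears in [zɪŋxə]: there the adjacent consonants already agree in place (/ŋ/ and /x/ are both velar), so this form is consistent with the same rule.

place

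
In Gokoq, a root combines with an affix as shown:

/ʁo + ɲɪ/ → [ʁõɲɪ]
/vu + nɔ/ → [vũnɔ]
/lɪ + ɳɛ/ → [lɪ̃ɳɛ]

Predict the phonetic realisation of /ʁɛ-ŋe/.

The data show regressive nasality assimilation (vowel nasalisation): /o/ → [õ] before /ɲ/; /u/ → [ũ] before /n/; /ɪ/ → [ɪ̃] before /ɳ/ — a vowel is nasalised by an immediately following nasal consonant.
/ɛ/ sits next to the nasal /ŋ/ and is therefore nasalised to [ɛ̃].

[ʁɛ̃ŋe]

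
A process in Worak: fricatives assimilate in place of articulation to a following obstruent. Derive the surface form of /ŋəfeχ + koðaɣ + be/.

[ŋəfexkoðaβbe]

/χ/ is a voiceless uvular fricative. The following trigger /k/ is velar, so /χ/ must become velar as well.
The voiceless velar fricative is [x], so /χ/ → [x].
The same rule applies at the second boundary: /ɣ/ → [β] next to /b/.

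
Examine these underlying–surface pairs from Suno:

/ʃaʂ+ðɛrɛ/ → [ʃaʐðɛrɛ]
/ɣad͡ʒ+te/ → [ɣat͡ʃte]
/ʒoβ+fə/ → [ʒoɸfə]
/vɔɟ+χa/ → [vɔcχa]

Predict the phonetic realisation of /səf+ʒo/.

[səvʒo]

The data show regressive voicing assimilation: /ʂ/ → [ʐ] before /ð/; /d͡ʒ/ → [t͡ʃ] before /t/; /β/ → [ɸ] before /f/; /ɟ/ → [c] before /χ/. In each pair only voicing changes, matching the following consonant, while place and manner stay constant.
The rule targets /f/ (voiceless labiodental fricative), which sits before the trigger /ʒ/ (voiced).
Changing only its voicing to voiced gives [v] — the voiced labiodental fricative.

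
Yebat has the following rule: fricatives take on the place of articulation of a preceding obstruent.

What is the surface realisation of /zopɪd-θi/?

[zopɪdsi]

/θ/ is a voiceless dental fricative. The preceding trigger /d/ is alveolar, so /θ/ must become alveolar as well.
The voiceless alveolar fricative is [s], so /θ/ → [s].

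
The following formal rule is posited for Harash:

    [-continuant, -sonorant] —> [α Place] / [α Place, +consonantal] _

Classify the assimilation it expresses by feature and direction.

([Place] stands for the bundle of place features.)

The rule copies the place features (abbreviated [Place]) from the environment onto the target, so the assimilating feature is place.
Since the environment is written before the underscore, the trigger precedes the target; the direction is progressive.

progressive place assimilation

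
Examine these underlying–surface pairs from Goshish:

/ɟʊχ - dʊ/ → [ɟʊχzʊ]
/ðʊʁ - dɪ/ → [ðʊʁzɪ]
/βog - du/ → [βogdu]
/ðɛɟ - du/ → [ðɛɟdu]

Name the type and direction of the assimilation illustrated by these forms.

Underlying /d/ is realised as [z] next to /χ/; /χ/ itself does not change.
/d/ is a stop while /χ/ is a fricative; the output [z] is a fricative, matching the trigger — so the feature that spreads is manner.
Place and voice are unchanged, so the assimilation is partial, not total.
The same holds elsewhere in the data: /d/ → [z] after /ʁ/ (stop → fricative, matching a fricative) — only manner changes, and always toward the preceding segment.
Nothing changes in [βogdu], [ðɛɟdu]: there the adjacent consonants already agree in manner (/d/ and /g/ are both stops; /d/ and /ɟ/ are both stops), so these forms are consistent with the same rule.
Since the segment that changes follows the conditioning segment, the assimilation is progressive.

progressive manner assimilation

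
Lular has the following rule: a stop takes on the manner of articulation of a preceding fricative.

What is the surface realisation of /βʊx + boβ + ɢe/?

/b/ is a voiced bilabial stop. The preceding trigger /x/ is a fricative, so /b/ must become a fricative as well.
The voiced bilabial fricative is [β], so /b/ → [β].
The same rule applies at the second boundary: /ɢ/ → [ʁ] next to /β/.

[βʊxβoβʁe]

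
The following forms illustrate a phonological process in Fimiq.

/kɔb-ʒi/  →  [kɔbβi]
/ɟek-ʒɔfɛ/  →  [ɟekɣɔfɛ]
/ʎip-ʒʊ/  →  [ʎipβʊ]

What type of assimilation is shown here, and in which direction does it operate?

Comparing underlying and surface forms, /ʒ/ → [β] is the alternation; the neighbouring /b/ is constant.
The change postalveolar → bilabial matches the place of the preceding /b/, identifying this as place assimilation.
Manner and voice are unchanged, so the assimilation is partial, not total.
The other alternating forms pattern the same way: /ʒ/ → [ɣ] after /k/ (postalveolar → velar, matching velar); /ʒ/ → [β] after /p/ (postalveolar → bilabial, matching bilabial) — only place changes, and always toward the preceding segment.
The trigger is the preceding segment, so the direction is progressive (perseverative).

progressive place assimilation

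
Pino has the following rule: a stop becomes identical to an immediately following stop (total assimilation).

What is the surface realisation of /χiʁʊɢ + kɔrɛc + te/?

/ɢ/ is the segment targeted by the rule; it sits immediately before /k/, so it assimilates completely and surfaces as [k].
The same rule applies at the second boundary: /c/ → [t] next to /t/.

[χiʁʊkkɔrɛtte]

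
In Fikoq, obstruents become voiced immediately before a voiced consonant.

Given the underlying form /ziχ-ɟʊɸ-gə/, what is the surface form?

The rule targets /χ/ (voiceless uvular fricative), which sits before the trigger /ɟ/ (voiced).
A voiced uvular fricative is [ʁ], so the surface segment is [ʁ].
The same rule applies at the second boundary: /ɸ/ → [β] next to /g/.

[ziʁɟʊβgə]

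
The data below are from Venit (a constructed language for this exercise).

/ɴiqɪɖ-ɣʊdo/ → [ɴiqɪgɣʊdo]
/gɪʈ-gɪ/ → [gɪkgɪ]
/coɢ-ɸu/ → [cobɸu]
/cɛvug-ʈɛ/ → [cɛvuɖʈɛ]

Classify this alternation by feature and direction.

regressive place assimilation

Underlying /ɖ/ is realised as [g] next to /ɣ/; /ɣ/ itself does not change.
/ɖ/ is retroflex while /ɣ/ is velar; the output [g] is velar, matching the trigger — so the feature that spreads is place.
Manner and voice are unchanged, so the assimilation is partial, not total.
Checking the remaining alternations: /ʈ/ → [k] before /g/ (retroflex → velar, matching velar); /ɢ/ → [b] before /ɸ/ (uvular → bilabial, matching bilabial); /g/ → [ɖ] before /ʈ/ (velar → retroflex, matching retroflex) — only place changes, and always toward the following segment.
Since the segment that changes precedes the conditioning segment, the assimilation is regressive.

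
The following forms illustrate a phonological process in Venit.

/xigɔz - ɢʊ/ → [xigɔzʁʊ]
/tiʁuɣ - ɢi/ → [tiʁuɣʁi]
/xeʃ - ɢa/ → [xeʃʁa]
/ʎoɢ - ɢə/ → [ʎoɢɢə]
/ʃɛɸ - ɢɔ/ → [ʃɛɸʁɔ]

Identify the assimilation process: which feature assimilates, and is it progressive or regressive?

Comparing underlying and surface forms, /ɢ/ → [ʁ] is the alternation; the neighbouring /z/ is constant.
The change stop → fricative matches the manner of the preceding /z/, identifying this as manner assimilation.
Place and voice are unchanged, so the assimilation is partial, not total.
The other alternating forms pattern the same way: /ɢ/ → [ʁ] after /ɣ/ (stop → fricative, matching a fricative); /ɢ/ → [ʁ] after /ʃ/ (stop → fricative, matching a fricative); /ɢ/ → [ʁ] after /ɸ/ (stop → fricative, matching a fricative) — only manner changes, and always toward the preceding segment.
Nothing changes in [ʎoɢɢə]: there the adjacent consonants already agree in manner (/ɢ/ and /ɢ/ are both stops), so this form is consistent with the same rule.
Since the segment that changes follows the conditioning segment, the assimilation is progressive.

progressive manner assimilation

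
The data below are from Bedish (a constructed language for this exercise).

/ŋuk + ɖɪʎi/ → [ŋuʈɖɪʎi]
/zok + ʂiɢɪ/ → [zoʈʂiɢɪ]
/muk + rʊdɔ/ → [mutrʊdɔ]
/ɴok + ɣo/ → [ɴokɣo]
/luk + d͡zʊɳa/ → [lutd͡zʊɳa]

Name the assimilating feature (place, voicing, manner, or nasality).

Underlying /k/ is realised as [ʈ] next to /ɖ/; /ɖ/ itself does not change.
/k/ is velar while /ɖ/ is retroflex; the output [ʈ] is retroflex, matching the trigger — so the feature that spreads is place.
The same holds elsewhere in the data: /k/ → [ʈ] before /ʂ/ (velar → retroflex, matching retroflex); /k/ → [t] before /r/ (velar → alveolar, matching alveolar); /k/ → [t] before /d͡z/ (velar → alveolar, matching alveolar) — only place changes, and always toward the following segment.
No alternation appears in [ɴokɣo]: there the adjacent consonants already agree in place (/k/ and /ɣ/ are both velar), so this form is consistent with the same rule.

place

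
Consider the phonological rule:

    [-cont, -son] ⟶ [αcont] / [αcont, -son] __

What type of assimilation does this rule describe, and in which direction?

progressive manner assimilation

The shared variable α links the value of [cont] on the target to that of the neighbouring obstruent. [cont] distinguishes stops from fricatives — a manner-of-articulation feature — so this is manner assimilation.
Since the environment is written before the underscore, the trigger precedes the target; the direction is progressive.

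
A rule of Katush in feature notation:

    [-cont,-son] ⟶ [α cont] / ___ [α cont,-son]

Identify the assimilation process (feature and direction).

regressive manner assimilation

The rule copies [cont] (continuancy) from the environment onto the target stops; since [±cont] encodes the stop/fricative manner contrast, the assimilating dimension is manner.
The conditioning segment sits to the right of the focus bar, meaning the trigger follows the segment that changes — regressive assimilation.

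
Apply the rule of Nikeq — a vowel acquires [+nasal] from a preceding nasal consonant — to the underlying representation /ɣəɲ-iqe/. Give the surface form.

[ɣəɲĩqe]

/i/ sits next to the nasal /ɲ/ and is therefore nasalised to [ĩ].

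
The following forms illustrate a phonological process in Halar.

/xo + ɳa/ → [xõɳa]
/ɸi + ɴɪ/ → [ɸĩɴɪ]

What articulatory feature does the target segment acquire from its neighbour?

nasality

The vowel /o/ surfaces as nasalised [õ] next to the following nasal /ɳ/ — it has acquired the [+nasal] feature of its neighbour.
Likewise in the remaining data: /i/ → [ĩ] before /ɴ/ — each time a vowel is nasalised next to a following nasal.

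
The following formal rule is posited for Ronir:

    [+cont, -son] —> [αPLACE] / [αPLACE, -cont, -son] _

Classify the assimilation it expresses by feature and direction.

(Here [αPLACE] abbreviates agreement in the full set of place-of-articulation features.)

progressive place assimilation

The shared variable α links the value of the place features (abbreviated [PLACE]) on the target to the same value on the neighbouring segment, so place is the feature that assimilates.
Since the environment is written before the underscore, the trigger precedes the target; the direction is progressive.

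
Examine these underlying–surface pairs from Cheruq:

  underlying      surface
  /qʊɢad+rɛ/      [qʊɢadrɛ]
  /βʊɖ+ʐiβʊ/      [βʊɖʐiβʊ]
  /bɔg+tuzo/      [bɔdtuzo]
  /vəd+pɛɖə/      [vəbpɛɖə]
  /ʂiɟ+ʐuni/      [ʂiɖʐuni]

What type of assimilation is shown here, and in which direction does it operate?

regressive place assimilation

Underlying /g/ is realised as [d] next to /t/; /t/ itself does not change.
The change velar → alveolar matches the place of the following /t/, identifying this as place assimilation.
Manner and voice are unchanged, so the assimilation is partial, not total.
The same holds elsewhere in the data: /d/ → [b] before /p/ (alveolar → bilabial, matching bilabial); /ɟ/ → [ɖ] before /ʐ/ (palatal → retroflex, matching retroflex) — only place changes, and always toward the following segment.
Nothing changes in [qʊɢadrɛ], [βʊɖʐiβʊ]: there the adjacent consonants already agree in place (/d/ and /r/ are both alveolar; /ɖ/ and /ʐ/ are both retroflex), so these forms are consistent with the same rule.
The trigger is the following segment, so the direction is regressive (anticipatory).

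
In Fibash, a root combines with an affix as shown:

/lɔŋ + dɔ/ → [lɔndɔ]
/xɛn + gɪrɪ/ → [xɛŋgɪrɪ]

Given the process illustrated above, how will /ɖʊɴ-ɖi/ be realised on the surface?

The data show regressive place assimilation: /ŋ/ → [n] before /d/; /n/ → [ŋ] before /g/. In each pair only place changes, matching the following consonant, while manner and voice stay constant.
The rule targets /ɴ/ (voiced uvular nasal), which sits before the trigger /ɖ/ (retroflex).
Changing only its place to retroflex gives [ɳ] — the voiced retroflex nasal.

[ɖʊɳɖi]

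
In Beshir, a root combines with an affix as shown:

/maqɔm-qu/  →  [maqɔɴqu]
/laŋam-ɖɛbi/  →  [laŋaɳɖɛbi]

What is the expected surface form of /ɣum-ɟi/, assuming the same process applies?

[ɣuɲɟi]

The data show regressive place assimilation: /m/ → [ɴ] before /q/; /m/ → [ɳ] before /ɖ/. In each pair only place changes, matching the following consonant, while manner and voice stay constant.
/m/ is a voiced bilabial nasal. The following trigger /ɟ/ is palatal, so /m/ must become palatal as well.
Changing only its place to palatal gives [ɲ] — the voiced palatal nasal.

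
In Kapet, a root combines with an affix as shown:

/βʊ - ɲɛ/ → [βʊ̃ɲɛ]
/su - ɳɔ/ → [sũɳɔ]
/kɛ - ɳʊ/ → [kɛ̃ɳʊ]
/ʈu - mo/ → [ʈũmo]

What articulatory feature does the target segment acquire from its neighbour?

The vowel /ʊ/ surfaces as nasalised [ʊ̃] next to the following nasal /ɲ/ — it has acquired the [+nasal] feature of its neighbour.
Likewise in the remaining data: /u/ → [ũ] before /ɳ/; /ɛ/ → [ɛ̃] before /ɳ/; /u/ → [ũ] before /m/ — each time a vowel is nasalised next to a following nasal.

nasality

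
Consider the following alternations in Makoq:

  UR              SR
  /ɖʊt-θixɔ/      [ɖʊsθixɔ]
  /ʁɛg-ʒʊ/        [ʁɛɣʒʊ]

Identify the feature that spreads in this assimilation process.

Comparing underlying and surface forms, /t/ → [s] is the alternation; the neighbouring /θ/ is constant.
The change stop → fricative matches the manner of the following /θ/, identifying this as manner assimilation.
The same holds elsewhere in the data: /g/ → [ɣ] before /ʒ/ (stop → fricative, matching a fricative) — only manner changes, and always toward the following segment.

manner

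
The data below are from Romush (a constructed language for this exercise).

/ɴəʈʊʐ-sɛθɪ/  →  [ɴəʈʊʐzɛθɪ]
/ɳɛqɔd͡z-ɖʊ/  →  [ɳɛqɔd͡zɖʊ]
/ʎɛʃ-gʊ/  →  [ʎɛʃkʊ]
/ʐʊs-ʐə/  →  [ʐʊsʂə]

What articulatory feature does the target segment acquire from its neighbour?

Underlying /s/ is realised as [z] next to /ʐ/; /ʐ/ itself does not change.
/s/ is voiceless while /ʐ/ is voiced; the output [z] is voiced, matching the trigger — so the feature that spreads is voicing.
The other alternating forms pattern the same way: /g/ → [k] after /ʃ/ (voiced → voiceless, matching voiceless); /ʐ/ → [ʂ] after /s/ (voiced → voiceless, matching voiceless) — only voicing changes, and always toward the preceding segment.
Nothing changes in [ɳɛqɔd͡zɖʊ]: there the adjacent consonants already agree in voicing (/ɖ/ and /d͡z/ are both voiced), so this form is consistent with the same rule.

voicing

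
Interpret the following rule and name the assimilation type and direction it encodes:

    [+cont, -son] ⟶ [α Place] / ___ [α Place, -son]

The shared variable α links the value of the place features (abbreviated [Place]) on the target to the same value on the neighbouring segment, so place is the feature that assimilates.
The conditioning segment sits to the right of the focus bar, meaning the trigger follows the segment that changes — regressive assimilation.

regressive place assimilation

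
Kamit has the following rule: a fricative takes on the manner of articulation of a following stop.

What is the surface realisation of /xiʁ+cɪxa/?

[xiɢcɪxa]

/ʁ/ is a voiced uvular fricative. The following trigger /c/ is a stop, so /ʁ/ must become a stop as well.
The voiced uvular stop is [ɢ], so /ʁ/ → [ɢ].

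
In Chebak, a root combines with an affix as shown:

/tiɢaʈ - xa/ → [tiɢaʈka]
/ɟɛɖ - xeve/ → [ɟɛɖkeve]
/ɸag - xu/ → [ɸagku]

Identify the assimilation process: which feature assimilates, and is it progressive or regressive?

progressive manner assimilation

The segment that alternates is /x/, which surfaces as [k] when adjacent to /ʈ/.
The change fricative → stop matches the manner of the preceding /ʈ/, identifying this as manner assimilation.
Place and voice are unchanged, so the assimilation is partial, not total.
Checking the remaining alternations: /x/ → [k] after /ɖ/ (fricative → stop, matching a stop); /x/ → [k] after /g/ (fricative → stop, matching a stop) — only manner changes, and always toward the preceding segment.
Since the segment that changes follows the conditioning segment, the assimilation is progressive.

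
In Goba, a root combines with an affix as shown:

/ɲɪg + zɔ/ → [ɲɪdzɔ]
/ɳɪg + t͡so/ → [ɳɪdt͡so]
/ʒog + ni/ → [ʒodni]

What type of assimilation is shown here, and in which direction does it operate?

Comparing underlying and surface forms, /g/ → [d] is the alternation; the neighbouring /z/ is constant.
/g/ is velar while /z/ is alveolar; the output [d] is alveolar, matching the trigger — so the feature that spreads is place.
Manner and voice are unchanged, so the assimilation is partial, not total.
The same holds elsewhere in the data: /g/ → [d] before /t͡s/ (velar → alveolar, matching alveolar); /g/ → [d] before /n/ (velar → alveolar, matching alveolar) — only place changes, and always toward the following segment.
Since the segment that changes precedes the conditioning segment, the assimilation is regressive.

regressive place assimilation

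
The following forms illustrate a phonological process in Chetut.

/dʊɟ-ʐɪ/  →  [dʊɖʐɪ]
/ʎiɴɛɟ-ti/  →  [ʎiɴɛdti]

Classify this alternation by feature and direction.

regressive place assimilation

Underlying /ɟ/ is realised as [ɖ] next to /ʐ/; /ʐ/ itself does not change.
The change palatal → retroflex matches the place of the following /ʐ/, identifying this as place assimilation.
Manner and voice are unchanged, so the assimilation is partial, not total.
The same holds elsewhere in the data: /ɟ/ → [d] before /t/ (palatal → alveolar, matching alveolar) — only place changes, and always toward the following segment.
The trigger is the following segment, so the direction is regressive (anticipatory).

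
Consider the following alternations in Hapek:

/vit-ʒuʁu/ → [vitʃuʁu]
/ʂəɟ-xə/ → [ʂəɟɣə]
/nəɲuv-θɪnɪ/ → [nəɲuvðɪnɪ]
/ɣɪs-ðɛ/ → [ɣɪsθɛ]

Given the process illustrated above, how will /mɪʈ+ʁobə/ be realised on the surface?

The data show progressive voicing assimilation: /ʒ/ → [ʃ] after /t/; /x/ → [ɣ] after /ɟ/; /θ/ → [ð] after /v/; /ð/ → [θ] after /s/. In each pair only voicing changes, matching the preceding consonant, while place and manner stay constant.
The rule targets /ʁ/ (voiced uvular fricative), which sits after the trigger /ʈ/ (voiceless).
The voiceless uvular fricative is [χ], so /ʁ/ → [χ].

[mɪʈχobə]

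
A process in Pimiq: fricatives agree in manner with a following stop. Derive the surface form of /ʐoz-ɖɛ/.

/z/ is a voiced alveolar fricative. The following trigger /ɖ/ is a stop, so /z/ must become a stop as well.
The voiced alveolar stop is [d], so /z/ → [d].

[ʐodɖɛ]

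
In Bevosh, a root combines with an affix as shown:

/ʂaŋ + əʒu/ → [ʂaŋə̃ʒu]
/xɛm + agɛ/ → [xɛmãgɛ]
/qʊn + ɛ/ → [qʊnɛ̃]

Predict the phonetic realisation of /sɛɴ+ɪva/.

[sɛɴɪ̃va]

The data show progressive nasality assimilation (vowel nasalisation): /ə/ → [ə̃] after /ŋ/; /a/ → [ã] after /m/; /ɛ/ → [ɛ̃] after /n/ — a vowel is nasalised by an immediately preceding nasal consonant.
/ɪ/ sits next to the nasal /ɴ/ and is therefore nasalised to [ɪ̃].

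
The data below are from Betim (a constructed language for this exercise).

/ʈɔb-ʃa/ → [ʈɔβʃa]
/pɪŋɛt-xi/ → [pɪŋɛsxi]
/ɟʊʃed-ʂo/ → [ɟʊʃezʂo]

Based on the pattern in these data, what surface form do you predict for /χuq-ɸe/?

The data show regressive manner assimilation: /b/ → [β] before /ʃ/; /t/ → [s] before /x/; /d/ → [z] before /ʂ/. In each pair only manner changes, matching the following consonant, while place and voice stay constant.
/q/ is a voiceless uvular stop. The following trigger /ɸ/ is a fricative, so /q/ must become a fricative as well.
Changing only its manner to fricative gives [χ] — the voiceless uvular fricative.

[χuχɸe]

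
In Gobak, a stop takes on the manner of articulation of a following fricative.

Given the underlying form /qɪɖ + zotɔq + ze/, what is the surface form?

[qɪʐzotɔχze]

/ɖ/ is a voiced retroflex stop. The following trigger /z/ is a fricative, so /ɖ/ must become a fricative as well.
A voiced retroflex fricative is [ʐ], so the surface segment is [ʐ].
At the second juncture, /q/ likewise becomes [χ] adjacent to /z/.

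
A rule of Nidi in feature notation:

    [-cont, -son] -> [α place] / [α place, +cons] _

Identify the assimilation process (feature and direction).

progressive place assimilation

The shared variable α links the value of the place features (abbreviated [place]) on the target to the same value on the neighbouring segment, so place is the feature that assimilates.
Since the environment is written before the underscore, the trigger precedes the target; the direction is progressive.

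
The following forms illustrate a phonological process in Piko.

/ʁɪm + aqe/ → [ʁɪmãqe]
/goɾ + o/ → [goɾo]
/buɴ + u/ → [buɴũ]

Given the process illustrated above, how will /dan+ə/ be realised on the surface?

[danə̃]

The data show progressive nasality assimilation (vowel nasalisation): /a/ → [ã] after /m/; /u/ → [ũ] after /ɴ/ — a vowel is nasalised by an immediately preceding nasal consonant.
No change occurs in [goɾo] because the vowel at the boundary is adjacent to an oral consonant, not a nasal (/o/ next to /ɾ/).
/ə/ sits next to the nasal /n/ and is therefore nasalised to [ə̃].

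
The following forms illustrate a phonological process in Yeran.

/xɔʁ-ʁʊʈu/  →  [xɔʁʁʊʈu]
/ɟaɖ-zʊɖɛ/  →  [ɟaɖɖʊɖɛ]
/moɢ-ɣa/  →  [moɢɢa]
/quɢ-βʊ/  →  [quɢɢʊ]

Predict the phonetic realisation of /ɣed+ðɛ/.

[ɣeddɛ]

The data show progressive total assimilation (/z/ → [ɖ] after /ɖ/; /ɣ/ → [ɢ] after /ɢ/; /β/ → [ɢ] after /ɢ/): in every case the target segment becomes identical to its preceding neighbour, copying more than a single feature.
In [xɔʁʁʊʈu] the two consonants at the boundary are already identical (/ʁ/ + /ʁ/), so the rule applies vacuously and nothing changes.
/ð/ is the segment targeted by the rule; it sits immediately after /d/, so it assimilates completely and surfaces as [d].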